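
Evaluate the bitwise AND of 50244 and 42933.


0b1100010001000100 & 0b1010011110110101 = 0b1000010000000100 = 33796

33796


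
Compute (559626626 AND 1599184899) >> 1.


Step 1: 559626626 & 1599184899 = 22093826
Step 2: 22093826 >> 1 = 11046913

11046913


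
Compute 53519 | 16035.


0b1101000100001111 | 0b11111010100011 = 0b1111111110101111 = 65455

65455


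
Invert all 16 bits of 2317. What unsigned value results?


2317 ^ 65535 = 63218

63218


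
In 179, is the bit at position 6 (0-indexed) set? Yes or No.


0b10110011, bit 6 = 0. No

No


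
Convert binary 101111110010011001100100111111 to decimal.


101111110010011001100100111111 in decimal = 801741119

801741119


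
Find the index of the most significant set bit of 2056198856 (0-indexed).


0b1111010100011110001101011001000. Highest set bit at position 30

30


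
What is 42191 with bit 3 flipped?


42191 ^ (1 << 3) = 42191 ^ 8 = 42183

42183


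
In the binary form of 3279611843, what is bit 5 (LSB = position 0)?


0b11000011011110101110011111000011, position 5 = 0

0


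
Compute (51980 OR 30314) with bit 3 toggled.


Step 1: 51980 | 30314 = 65390
Step 2: 65390 ^ (1 << 3) = 65390 ^ 8 = 65382

65382


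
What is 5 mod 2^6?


5 & 63 = 5

5


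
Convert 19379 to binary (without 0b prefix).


19379 = 100101110110011 in binary

100101110110011


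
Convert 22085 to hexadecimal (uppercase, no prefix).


22085 = 5645 hex

5645


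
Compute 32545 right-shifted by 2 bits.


0b111111100100001 >> 2 = 0b1111111001000 = 8136

8136


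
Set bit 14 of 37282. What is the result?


37282 | (1 << 14) = 37282 | 16384 = 53666

53666


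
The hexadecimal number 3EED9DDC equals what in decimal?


3EED9DDC hex = 1055759836 decimal

1055759836


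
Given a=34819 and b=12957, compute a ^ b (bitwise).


34819 ^ 12957 = 47774

47774


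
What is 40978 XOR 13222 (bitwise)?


0b1010000000010010 ^ 0b11001110100110 = 0b1001001110110100 = 37812

37812


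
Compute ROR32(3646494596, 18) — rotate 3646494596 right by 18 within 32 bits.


Rotate 0b11011001010110010001011110000100 right by 18 (32-bit) = 0b1000101111000010011011001010110 = 1172387414

1172387414


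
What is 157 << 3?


0b10011101 << 3 = 0b10011101000 = 1256

1256


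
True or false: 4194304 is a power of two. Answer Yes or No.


0b10000000000000000000000. Only one bit set => Yes

Yes


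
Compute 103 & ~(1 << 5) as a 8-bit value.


103 & ~(1 << 5) = 71

71


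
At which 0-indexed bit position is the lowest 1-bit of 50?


0b110010. Lowest set bit at position 1

1


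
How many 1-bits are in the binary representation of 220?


0b11011100 has 5 set bits

5


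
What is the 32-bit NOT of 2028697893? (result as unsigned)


~0b1111000111010110111100100100101 = 0b10000111000101001000011011011010 = 2266269402 (32-bit unsigned)

2266269402


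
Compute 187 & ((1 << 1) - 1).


187 & 1 = 1

1


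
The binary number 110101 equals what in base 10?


110101 in decimal = 53

53


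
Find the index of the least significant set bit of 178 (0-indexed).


0b10110010. Lowest set bit at position 1

1


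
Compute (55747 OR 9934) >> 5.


Step 1: 55747 | 9934 = 65487
Step 2: 65487 >> 5 = 2046

2046


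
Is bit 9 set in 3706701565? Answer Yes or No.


0b11011100111011111100011011111101, bit 9 = 1. Yes

Yes


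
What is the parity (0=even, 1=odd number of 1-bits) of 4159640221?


0b11110111111011110001001010011101 has 21 ones => parity 1

1


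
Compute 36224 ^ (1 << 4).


36224 ^ (1 << 4) = 36224 ^ 16 = 36240

36240


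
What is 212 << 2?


0b11010100 << 2 = 0b1101010000 = 848

848


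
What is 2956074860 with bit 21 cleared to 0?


2956074860 & ~(1 << 21) = 2953977708

2953977708


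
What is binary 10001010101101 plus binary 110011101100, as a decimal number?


10001010101101 + 110011101100 = 10111110011001 = 12185

12185


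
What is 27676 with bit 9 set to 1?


27676 | (1 << 9) = 27676 | 512 = 28188

28188


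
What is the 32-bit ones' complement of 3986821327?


3986821327 ^ 4294967295 = 308145968

308145968


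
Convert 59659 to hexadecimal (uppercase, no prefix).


59659 = E90B hex

E90B


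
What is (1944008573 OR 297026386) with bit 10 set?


Step 1: 1944008573 | 297026386 = 1946122111
Step 2: 1946122111 | (1 << 10) = 1946122111 | 1024 = 1946122111

1946122111


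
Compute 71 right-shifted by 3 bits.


0b1000111 >> 3 = 0b1000 = 8

8


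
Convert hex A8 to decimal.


A8 hex = 168 decimal

168


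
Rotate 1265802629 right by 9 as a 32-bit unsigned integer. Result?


Rotate 0b1001011011100101001110110000101 right by 9 (32-bit) = 0b11000010101001011011100101001110 = 3265640782

3265640782


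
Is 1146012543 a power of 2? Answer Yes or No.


0b1000100010011101100001101111111. Multiple bits set => No

No


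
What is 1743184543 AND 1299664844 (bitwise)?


0b1100111111001101110001010011111 & 0b1001101011101110100111111001100 = 0b1000101011001100100001010001100 = 1164329612

1164329612


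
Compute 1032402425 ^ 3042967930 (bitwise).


0b111101100010010011010111111001 ^ 0b10110101011000000000000101111010 = 0b10001000111010010011010010000011 = 2296984707

2296984707


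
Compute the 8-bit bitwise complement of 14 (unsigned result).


~0b1110 = 0b11110001 = 241 (8-bit unsigned)

241


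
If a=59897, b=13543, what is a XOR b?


59897 ^ 13543 = 56606

56606


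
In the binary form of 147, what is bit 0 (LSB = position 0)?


0b10010011, position 0 = 1

1


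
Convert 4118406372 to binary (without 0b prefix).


4118406372 = 11110101011110011110010011100100 in binary

11110101011110011110010011100100


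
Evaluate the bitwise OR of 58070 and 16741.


0b1110001011010110 | 0b100000101100101 = 0b1110001111110111 = 58359

58359


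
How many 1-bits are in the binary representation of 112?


0b1110000 has 3 set bits

3


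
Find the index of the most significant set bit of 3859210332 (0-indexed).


0b11100110000001101110000001011100. Highest set bit at position 31

31


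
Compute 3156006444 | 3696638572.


0b10111100000111001101011000101100 | 0b11011100010101100011101001101100 = 0b11111100010111101111111001101100 = 4234083948

4234083948


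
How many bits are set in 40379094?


0b10011010000010001011010110 has 11 set bits

11


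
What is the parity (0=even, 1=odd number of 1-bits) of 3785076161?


0b11100001100110111010110111000001 has 17 ones => parity 1

1


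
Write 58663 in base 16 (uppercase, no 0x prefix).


58663 = E527 hex

E527


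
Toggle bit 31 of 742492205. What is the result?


742492205 ^ (1 << 31) = 742492205 ^ 2147483648 = 2889975853

2889975853


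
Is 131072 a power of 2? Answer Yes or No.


0b100000000000000000. Only one bit set => Yes

Yes


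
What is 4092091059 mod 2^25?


4092091059 & 33554431 = 32004787

32004787


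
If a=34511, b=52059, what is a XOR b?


34511 ^ 52059 = 19860

19860


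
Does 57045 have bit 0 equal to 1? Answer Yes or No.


0b1101111011010101, bit 0 = 1. Yes

Yes


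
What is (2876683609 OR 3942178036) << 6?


Step 1: 2876683609 | 3942178036 = 3959356925
Step 2: 3959356925 << 6 = 253398843200

253398843200


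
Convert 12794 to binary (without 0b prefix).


12794 = 11000111111010 in binary

11000111111010


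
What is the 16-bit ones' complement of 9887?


9887 ^ 65535 = 55648

55648


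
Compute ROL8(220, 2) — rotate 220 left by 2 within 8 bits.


Rotate 0b11011100 left by 2 (8-bit) = 0b1110011 = 115

115


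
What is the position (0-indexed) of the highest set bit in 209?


0b11010001. Highest set bit at position 7

7


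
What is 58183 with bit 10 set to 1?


58183 | (1 << 10) = 58183 | 1024 = 59207

59207


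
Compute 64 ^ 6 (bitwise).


0b1000000 ^ 0b110 = 0b1000110 = 70

70


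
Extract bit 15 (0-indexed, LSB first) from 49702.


0b1100001000100110, position 15 = 1

1


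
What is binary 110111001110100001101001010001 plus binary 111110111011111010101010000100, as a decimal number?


110111001110100001101001010001 + 111110111011111010101010000100 = 1110110001010011100010011010101 = 1982448853

1982448853


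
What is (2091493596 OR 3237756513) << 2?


Step 1: 2091493596 | 3237756513 = 4244487933
Step 2: 4244487933 << 2 = 16977951732

16977951732


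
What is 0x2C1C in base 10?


2C1C hex = 11292 decimal

11292


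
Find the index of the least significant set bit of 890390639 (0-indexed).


0b110101000100100100100001101111. Lowest set bit at position 0

0


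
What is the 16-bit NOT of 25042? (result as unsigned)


~0b110000111010010 = 0b1001111000101101 = 40493 (16-bit unsigned)

40493


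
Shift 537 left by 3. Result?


0b1000011001 << 3 = 0b1000011001000 = 4296

4296


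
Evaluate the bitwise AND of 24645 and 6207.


0b110000001000101 & 0b1100000111111 = 0b101 = 5

5


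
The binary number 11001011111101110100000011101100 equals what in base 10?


11001011111101110100000011101100 in decimal = 3421978860

3421978860


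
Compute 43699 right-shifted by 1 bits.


0b1010101010110011 >> 1 = 0b101010101011001 = 21849

21849


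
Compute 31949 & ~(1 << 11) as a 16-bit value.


31949 & ~(1 << 11) = 29901

29901


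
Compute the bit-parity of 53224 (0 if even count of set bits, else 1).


0b1100111111101000 has 10 ones => parity 0

0


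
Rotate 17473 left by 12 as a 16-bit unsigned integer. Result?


Rotate 0b100010001000001 left by 12 (16-bit) = 0b1010001000100 = 5188

5188


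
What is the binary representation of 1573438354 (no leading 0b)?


1573438354 = 1011101110010001100001110010010 in binary

1011101110010001100001110010010


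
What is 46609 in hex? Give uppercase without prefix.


46609 = B611 hex

B611


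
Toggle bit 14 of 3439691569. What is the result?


3439691569 ^ (1 << 14) = 3439691569 ^ 16384 = 3439707953

3439707953


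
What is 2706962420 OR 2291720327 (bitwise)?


0b10100001010110001111011111110100 | 0b10001000100110001110000010000111 = 0b10101001110110001111011111110111 = 2849568759

2849568759


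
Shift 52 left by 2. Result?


0b110100 << 2 = 0b11010000 = 208

208


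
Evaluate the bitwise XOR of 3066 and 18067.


0b101111111010 ^ 0b100011010010011 = 0b100110101101001 = 19817

19817


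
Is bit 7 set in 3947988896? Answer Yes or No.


0b11101011010100011000011110100000, bit 7 = 1. Yes

Yes


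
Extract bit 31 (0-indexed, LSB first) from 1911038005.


0b1110001111010000010000000110101, position 31 = 0

0


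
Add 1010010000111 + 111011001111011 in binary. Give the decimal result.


1010010000111 + 111011001111011 = 1000101100000010 = 35586

35586


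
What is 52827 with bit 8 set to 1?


52827 | (1 << 8) = 52827 | 256 = 53083

53083


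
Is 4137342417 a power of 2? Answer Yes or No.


0b11110110100110101101010111010001. Multiple bits set => No

No


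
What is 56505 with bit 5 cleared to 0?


56505 & ~(1 << 5) = 56473

56473


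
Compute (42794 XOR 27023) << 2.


Step 1: 42794 ^ 27023 = 52901
Step 2: 52901 << 2 = 211604

211604


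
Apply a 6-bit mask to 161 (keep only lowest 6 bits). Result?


161 & 63 = 33

33


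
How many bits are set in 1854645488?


0b1101110100010111010010011110000 has 16 set bits

16


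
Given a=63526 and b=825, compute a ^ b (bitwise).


63526 ^ 825 = 64287

64287


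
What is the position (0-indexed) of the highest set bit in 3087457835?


0b10111000000001101101111000101011. Highest set bit at position 31

31


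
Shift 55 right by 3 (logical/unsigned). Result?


0b110111 >> 3 = 0b110 = 6

6


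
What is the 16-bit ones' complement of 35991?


35991 ^ 65535 = 29544

29544


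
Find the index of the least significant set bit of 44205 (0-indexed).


0b1010110010101101. Lowest set bit at position 0

0


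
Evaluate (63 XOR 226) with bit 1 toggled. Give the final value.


Step 1: 63 ^ 226 = 221
Step 2: 221 ^ (1 << 1) = 221 ^ 2 = 223

223


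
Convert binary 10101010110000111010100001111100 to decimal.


10101010110000111010100001111100 in decimal = 2864949372

2864949372


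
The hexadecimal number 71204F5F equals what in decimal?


71204F5F hex = 1897942879 decimal

1897942879


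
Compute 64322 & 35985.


0b1111101101000010 & 0b1000110010010001 = 0b1000100000000000 = 34816

34816


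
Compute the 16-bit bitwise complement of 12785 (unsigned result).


~0b11000111110001 = 0b1100111000001110 = 52750 (16-bit unsigned)

52750


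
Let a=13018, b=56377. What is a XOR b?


13018 ^ 56377 = 61155

61155


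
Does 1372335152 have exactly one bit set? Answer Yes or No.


0b1010001110011000010110000110000. Multiple bits set => No

No


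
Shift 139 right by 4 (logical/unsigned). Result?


0b10001011 >> 4 = 0b1000 = 8

8


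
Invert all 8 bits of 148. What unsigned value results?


148 ^ 255 = 107

107


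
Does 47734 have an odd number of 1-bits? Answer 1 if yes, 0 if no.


0b1011101001110110 has 10 ones => parity 0

0


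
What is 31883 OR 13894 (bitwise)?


0b111110010001011 | 0b11011001000110 = 0b111111011001111 = 32463

32463


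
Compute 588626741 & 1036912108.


0b100011000101011011101100110101 & 0b111101110011100000010111101100 = 0b100001000001000000000100100100 = 553910564

553910564


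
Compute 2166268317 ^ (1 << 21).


2166268317 ^ (1 << 21) = 2166268317 ^ 2097152 = 2168365469

2168365469


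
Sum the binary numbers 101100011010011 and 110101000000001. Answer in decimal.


101100011010011 + 110101000000001 = 1100001011010100 = 49876

49876


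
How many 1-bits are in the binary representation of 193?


0b11000001 has 3 set bits

3


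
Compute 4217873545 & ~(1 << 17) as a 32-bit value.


4217873545 & ~(1 << 17) = 4217742473

4217742473


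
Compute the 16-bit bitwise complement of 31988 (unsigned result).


~0b111110011110100 = 0b1000001100001011 = 33547 (16-bit unsigned)

33547


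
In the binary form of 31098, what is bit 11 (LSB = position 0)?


0b111100101111010, position 11 = 1

1


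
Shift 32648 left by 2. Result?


0b111111110001000 << 2 = 0b11111111000100000 = 130592

130592


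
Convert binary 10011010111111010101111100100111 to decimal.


10011010111111010101111100100111 in decimal = 2600296231

2600296231


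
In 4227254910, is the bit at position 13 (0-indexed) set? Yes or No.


0b11111011111101101100101001111110, bit 13 = 0. No

No


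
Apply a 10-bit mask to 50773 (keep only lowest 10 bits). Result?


50773 & 1023 = 597

597


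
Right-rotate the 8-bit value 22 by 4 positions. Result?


Rotate 0b10110 right by 4 (8-bit) = 0b1100001 = 97

97


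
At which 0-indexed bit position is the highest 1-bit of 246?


0b11110110. Highest set bit at position 7

7


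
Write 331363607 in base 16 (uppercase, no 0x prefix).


331363607 = 13C03517 hex

13C03517


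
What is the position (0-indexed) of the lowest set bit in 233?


0b11101001. Lowest set bit at position 0

0


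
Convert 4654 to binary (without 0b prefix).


4654 = 1001000101110 in binary

1001000101110


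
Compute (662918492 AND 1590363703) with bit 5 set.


Step 1: 662918492 & 1590363703 = 109249556
Step 2: 109249556 | (1 << 5) = 109249556 | 32 = 109249588

109249588


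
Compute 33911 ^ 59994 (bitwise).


0b1000010001110111 ^ 0b1110101001011010 = 0b110111000101101 = 28205

28205


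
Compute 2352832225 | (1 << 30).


2352832225 | (1 << 30) = 2352832225 | 1073741824 = 3426574049

3426574049


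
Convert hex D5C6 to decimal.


D5C6 hex = 54726 decimal

54726


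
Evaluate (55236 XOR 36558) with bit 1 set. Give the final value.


Step 1: 55236 ^ 36558 = 22794
Step 2: 22794 | (1 << 1) = 22794 | 2 = 22794

22794


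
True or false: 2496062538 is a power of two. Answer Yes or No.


0b10010100110001101110010001001010. Multiple bits set => No

No


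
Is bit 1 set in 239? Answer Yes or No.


0b11101111, bit 1 = 1. Yes

Yes


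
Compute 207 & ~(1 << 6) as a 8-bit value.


207 & ~(1 << 6) = 143

143


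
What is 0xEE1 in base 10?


EE1 hex = 3809 decimal

3809


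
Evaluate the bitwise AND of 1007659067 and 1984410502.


0b111100000011111010100000111011 & 0b1110110010001111011001110000110 = 0b110100000001111010000000000010 = 872914946

872914946


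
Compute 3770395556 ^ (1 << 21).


3770395556 ^ (1 << 21) = 3770395556 ^ 2097152 = 3768298404

3768298404


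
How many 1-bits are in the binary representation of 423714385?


0b11001010000010101111001010001 has 13 set bits

13


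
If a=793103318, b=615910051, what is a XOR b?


793103318 ^ 615910051 = 200524149

200524149


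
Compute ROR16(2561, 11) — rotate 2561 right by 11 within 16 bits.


Rotate 0b101000000001 right by 11 (16-bit) = 0b100000000100001 = 16417

16417


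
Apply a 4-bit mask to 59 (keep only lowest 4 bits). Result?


59 & 15 = 11

11


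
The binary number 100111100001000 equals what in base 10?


100111100001000 in decimal = 20232

20232


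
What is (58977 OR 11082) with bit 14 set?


Step 1: 58977 | 11082 = 61291
Step 2: 61291 | (1 << 14) = 61291 | 16384 = 61291

61291


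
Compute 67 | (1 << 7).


67 | (1 << 7) = 67 | 128 = 195

195


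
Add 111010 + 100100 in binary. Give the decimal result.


111010 + 100100 = 1011110 = 94

94


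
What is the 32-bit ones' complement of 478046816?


478046816 ^ 4294967295 = 3816920479

3816920479


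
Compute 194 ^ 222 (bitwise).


0b11000010 ^ 0b11011110 = 0b11100 = 28

28


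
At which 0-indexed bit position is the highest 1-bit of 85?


0b1010101. Highest set bit at position 6

6


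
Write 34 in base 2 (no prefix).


34 = 100010 in binary

100010


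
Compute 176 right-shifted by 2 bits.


0b10110000 >> 2 = 0b101100 = 44

44


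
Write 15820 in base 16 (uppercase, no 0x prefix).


15820 = 3DCC hex

3DCC


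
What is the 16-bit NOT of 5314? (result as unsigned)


~0b1010011000010 = 0b1110101100111101 = 60221 (16-bit unsigned)

60221


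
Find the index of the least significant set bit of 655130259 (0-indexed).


0b100111000011000111111010010011. Lowest set bit at position 0

0


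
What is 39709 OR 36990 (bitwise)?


0b1001101100011101 | 0b1001000001111110 = 0b1001101101111111 = 39807

39807


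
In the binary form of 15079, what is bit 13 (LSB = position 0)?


0b11101011100111, position 13 = 1

1


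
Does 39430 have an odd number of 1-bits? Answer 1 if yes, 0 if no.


0b1001101000000110 has 6 ones => parity 0

0


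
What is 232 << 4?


0b11101000 << 4 = 0b111010000000 = 3712

3712


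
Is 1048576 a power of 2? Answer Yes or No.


0b100000000000000000000. Only one bit set => Yes

Yes


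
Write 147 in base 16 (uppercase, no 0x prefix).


147 = 93 hex

93


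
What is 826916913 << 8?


0b110001010010011100000000110001 << 8 = 0b11000101001001110000000011000100000000 = 211690729728

211690729728


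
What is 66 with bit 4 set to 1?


66 | (1 << 4) = 66 | 16 = 82

82


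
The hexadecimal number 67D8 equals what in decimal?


67D8 hex = 26584 decimal

26584


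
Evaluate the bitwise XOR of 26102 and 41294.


0b110010111110110 ^ 0b1010000101001110 = 0b1100010010111000 = 50360

50360


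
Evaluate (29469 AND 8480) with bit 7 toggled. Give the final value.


Step 1: 29469 & 8480 = 8448
Step 2: 8448 ^ (1 << 7) = 8448 ^ 128 = 8576

8576


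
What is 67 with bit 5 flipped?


67 ^ (1 << 5) = 67 ^ 32 = 99

99


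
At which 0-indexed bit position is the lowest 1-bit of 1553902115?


0b1011100100111101010101000100011. Lowest set bit at position 0

0


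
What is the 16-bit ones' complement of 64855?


64855 ^ 65535 = 680

680


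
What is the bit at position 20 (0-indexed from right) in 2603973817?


0b10011011001101010111110010111001, position 20 = 1

1


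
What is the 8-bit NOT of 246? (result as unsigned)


~0b11110110 = 0b1001 = 9 (8-bit unsigned)

9


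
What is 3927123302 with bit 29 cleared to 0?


3927123302 & ~(1 << 29) = 3390252390

3390252390


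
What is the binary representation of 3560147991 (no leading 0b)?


3560147991 = 11010100001100111000110000010111 in binary

11010100001100111000110000010111


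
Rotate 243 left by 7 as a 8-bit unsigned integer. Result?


Rotate 0b11110011 left by 7 (8-bit) = 0b11111001 = 249

249


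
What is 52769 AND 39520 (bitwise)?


0b1100111000100001 & 0b1001101001100000 = 0b1000101000100000 = 35360

35360


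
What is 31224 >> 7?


0b111100111111000 >> 7 = 0b11110011 = 243

243


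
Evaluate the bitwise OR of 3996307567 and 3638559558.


0b11101110001100101101000001101111 | 0b11011000111000000000001101000110 = 0b11111110111100101101001101101111 = 4277326703

4277326703


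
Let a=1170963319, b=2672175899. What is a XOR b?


1170963319 ^ 2672175899 = 3666694252

3666694252


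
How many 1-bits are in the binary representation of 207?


0b11001111 has 6 set bits

6


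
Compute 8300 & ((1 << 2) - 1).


8300 & 3 = 0

0


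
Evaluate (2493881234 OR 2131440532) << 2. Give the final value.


Step 1: 2493881234 | 2131440532 = 4289706902
Step 2: 4289706902 << 2 = 17158827608

17158827608


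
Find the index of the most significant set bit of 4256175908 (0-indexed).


0b11111101101100000001011100100100. Highest set bit at position 31

31


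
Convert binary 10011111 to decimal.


10011111 in decimal = 159

159


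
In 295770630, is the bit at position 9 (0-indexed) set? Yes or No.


0b10001101000010001101000000110, bit 9 = 1. Yes

Yes


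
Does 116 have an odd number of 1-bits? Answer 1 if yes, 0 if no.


0b1110100 has 4 ones => parity 0

0


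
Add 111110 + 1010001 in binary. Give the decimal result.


111110 + 1010001 = 10001111 = 143

143


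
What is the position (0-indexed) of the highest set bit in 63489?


0b1111100000000001. Highest set bit at position 15

15


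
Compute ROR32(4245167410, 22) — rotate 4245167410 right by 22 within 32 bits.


Rotate 0b11111101000010000001110100110010 right by 22 (32-bit) = 0b100000011101001100101111110100 = 544525300

544525300


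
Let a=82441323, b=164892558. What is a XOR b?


82441323 ^ 164892558 = 222165989

222165989


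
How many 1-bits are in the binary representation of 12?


0b1100 has 2 set bits

2


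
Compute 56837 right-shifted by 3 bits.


0b1101111000000101 >> 3 = 0b1101111000000 = 7104

7104


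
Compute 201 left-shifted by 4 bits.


0b11001001 << 4 = 0b110010010000 = 3216

3216


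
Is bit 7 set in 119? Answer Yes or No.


0b1110111, bit 7 = 0. No

No


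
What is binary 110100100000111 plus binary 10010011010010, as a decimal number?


110100100000111 + 10010011010010 = 1000110111011001 = 36313

36313


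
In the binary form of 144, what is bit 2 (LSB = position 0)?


0b10010000, position 2 = 0

0


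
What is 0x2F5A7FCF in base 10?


2F5A7FCF hex = 794460111 decimal

794460111


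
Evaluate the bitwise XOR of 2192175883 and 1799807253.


0b10000010101010011111001100001011 ^ 0b1101011010001101110000100010101 = 0b11101001111011110001001000011110 = 3924759070

3924759070


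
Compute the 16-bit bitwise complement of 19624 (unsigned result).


~0b100110010101000 = 0b1011001101010111 = 45911 (16-bit unsigned)

45911


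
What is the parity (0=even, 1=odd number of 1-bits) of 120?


0b1111000 has 4 ones => parity 0

0


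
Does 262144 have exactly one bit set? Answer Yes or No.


0b1000000000000000000. Only one bit set => Yes

Yes


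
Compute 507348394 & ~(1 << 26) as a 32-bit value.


507348394 & ~(1 << 26) = 440239530

440239530


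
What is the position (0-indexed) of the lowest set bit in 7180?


0b1110000001100. Lowest set bit at position 2

2


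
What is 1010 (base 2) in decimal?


1010 in decimal = 10

10


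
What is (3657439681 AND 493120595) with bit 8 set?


Step 1: 3657439681 & 493120595 = 402655297
Step 2: 402655297 | (1 << 8) = 402655297 | 256 = 402655553

402655553


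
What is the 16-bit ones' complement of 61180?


61180 ^ 65535 = 4355

4355


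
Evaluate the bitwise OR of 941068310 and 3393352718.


0b111000000101111001000000010110 | 0b11001010010000100111010000001110 = 0b11111010010101111111010000011110 = 4200068126

4200068126


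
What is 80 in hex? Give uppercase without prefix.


80 = 50 hex

50


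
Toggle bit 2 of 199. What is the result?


199 ^ (1 << 2) = 199 ^ 4 = 195

195


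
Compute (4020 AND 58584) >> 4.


Step 1: 4020 & 58584 = 1168
Step 2: 1168 >> 4 = 73

73


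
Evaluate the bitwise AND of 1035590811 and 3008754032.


0b111101101110011101110010011011 & 0b10110011010101011111000101110000 = 0b110001000100011101000000010000 = 823250960

823250960


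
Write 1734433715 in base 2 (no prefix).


1734433715 = 1100111011000010101101110110011 in binary

1100111011000010101101110110011


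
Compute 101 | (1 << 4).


101 | (1 << 4) = 101 | 16 = 117

117


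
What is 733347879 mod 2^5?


733347879 & 31 = 7

7


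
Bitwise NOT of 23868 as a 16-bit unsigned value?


~0b101110100111100 = 0b1010001011000011 = 41667 (16-bit unsigned)

41667


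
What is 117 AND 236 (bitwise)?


0b1110101 & 0b11101100 = 0b1100100 = 100

100


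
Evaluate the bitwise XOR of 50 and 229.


0b110010 ^ 0b11100101 = 0b11010111 = 215

215


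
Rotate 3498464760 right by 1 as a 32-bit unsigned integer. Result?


Rotate 0b11010000100001100101010111111000 right by 1 (32-bit) = 0b1101000010000110010101011111100 = 1749232380

1749232380


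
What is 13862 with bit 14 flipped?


13862 ^ (1 << 14) = 13862 ^ 16384 = 30246

30246


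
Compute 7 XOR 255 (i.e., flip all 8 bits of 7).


7 ^ 255 = 248

248


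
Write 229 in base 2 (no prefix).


229 = 11100101 in binary

11100101


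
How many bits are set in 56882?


0b1101111000110010 has 9 set bits

9


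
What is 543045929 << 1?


0b100000010111100011100100101001 << 1 = 0b1000000101111000111001001010010 = 1086091858

1086091858


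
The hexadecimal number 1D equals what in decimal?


1D hex = 29 decimal

29


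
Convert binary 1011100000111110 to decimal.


1011100000111110 in decimal = 47166

47166


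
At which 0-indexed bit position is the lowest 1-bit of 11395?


0b10110010000011. Lowest set bit at position 0

0


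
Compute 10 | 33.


0b1010 | 0b100001 = 0b101011 = 43

43


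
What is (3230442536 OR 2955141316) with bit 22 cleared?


Step 1: 3230442536 | 2955141316 = 4038059244
Step 2: 4038059244 & ~(1 << 22) = 4038059244

4038059244


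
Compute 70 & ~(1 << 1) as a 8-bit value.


70 & ~(1 << 1) = 68

68


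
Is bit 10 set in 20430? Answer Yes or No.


0b100111111001110, bit 10 = 1. Yes

Yes


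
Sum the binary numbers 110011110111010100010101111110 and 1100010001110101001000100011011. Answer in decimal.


110011110111010100010101111110 + 1100010001110101001000100011011 = 10010110000101111101011010011001 = 2518144665

2518144665


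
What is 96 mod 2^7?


96 & 127 = 96

96


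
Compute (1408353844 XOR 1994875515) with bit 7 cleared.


Step 1: 1408353844 ^ 1994875515 = 622240847
Step 2: 622240847 & ~(1 << 7) = 622240847

622240847


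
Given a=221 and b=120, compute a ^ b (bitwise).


221 ^ 120 = 165

165


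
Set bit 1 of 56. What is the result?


56 | (1 << 1) = 56 | 2 = 58

58


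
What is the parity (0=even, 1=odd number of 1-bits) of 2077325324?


0b1111011110100010111100000001100 has 16 ones => parity 0

0


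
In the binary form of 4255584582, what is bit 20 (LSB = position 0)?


0b11111101101001110001000101000110, position 20 = 0

0


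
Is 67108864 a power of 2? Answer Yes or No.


0b100000000000000000000000000. Only one bit set => Yes

Yes


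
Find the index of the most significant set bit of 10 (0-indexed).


0b1010. Highest set bit at position 3

3


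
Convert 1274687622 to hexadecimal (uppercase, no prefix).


1274687622 = 4BFA3086 hex

4BFA3086


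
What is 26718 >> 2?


0b110100001011110 >> 2 = 0b1101000010111 = 6679

6679


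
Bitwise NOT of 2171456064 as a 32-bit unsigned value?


~0b10000001011011011100101001000000 = 0b1111110100100100011010110111111 = 2123511231 (32-bit unsigned)

2123511231


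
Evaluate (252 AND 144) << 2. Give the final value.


Step 1: 252 & 144 = 144
Step 2: 144 << 2 = 576

576


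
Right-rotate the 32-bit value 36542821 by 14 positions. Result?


Rotate 0b10001011011001100101100101 right by 14 (32-bit) = 0b1100101100101000000100010110110 = 1704200374

1704200374


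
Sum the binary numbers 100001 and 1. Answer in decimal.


100001 + 1 = 100010 = 34

34


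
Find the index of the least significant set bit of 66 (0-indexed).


0b1000010. Lowest set bit at position 1

1


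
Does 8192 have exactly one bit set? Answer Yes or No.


0b10000000000000. Only one bit set => Yes

Yes


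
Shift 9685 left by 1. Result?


0b10010111010101 << 1 = 0b100101110101010 = 19370

19370


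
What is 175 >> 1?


0b10101111 >> 1 = 0b1010111 = 87

87


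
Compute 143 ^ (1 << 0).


143 ^ (1 << 0) = 143 ^ 1 = 142

142


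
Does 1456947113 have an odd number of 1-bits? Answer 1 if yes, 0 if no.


0b1010110110101110011111110101001 has 20 ones => parity 0

0


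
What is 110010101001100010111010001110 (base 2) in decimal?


110010101001100010111010001110 in decimal = 849751694

849751694


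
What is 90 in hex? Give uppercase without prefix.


90 = 5A hex

5A


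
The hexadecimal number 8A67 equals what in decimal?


8A67 hex = 35431 decimal

35431


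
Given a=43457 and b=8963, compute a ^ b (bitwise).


43457 ^ 8963 = 35522

35522


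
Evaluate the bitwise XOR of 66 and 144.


0b1000010 ^ 0b10010000 = 0b11010010 = 210

210


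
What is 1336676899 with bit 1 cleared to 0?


1336676899 & ~(1 << 1) = 1336676897

1336676897


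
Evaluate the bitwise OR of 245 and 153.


0b11110101 | 0b10011001 = 0b11111101 = 253

253


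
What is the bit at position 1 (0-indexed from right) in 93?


0b1011101, position 1 = 0

0


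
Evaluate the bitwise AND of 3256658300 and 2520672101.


0b11000010000111001010100101111100 & 0b10010110001111100110011101100101 = 0b10000010000111000010000101100100 = 2182881636

2182881636


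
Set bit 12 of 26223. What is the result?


26223 | (1 << 12) = 26223 | 4096 = 30319

30319


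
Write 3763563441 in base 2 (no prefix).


3763563441 = 11100000010100110110101110110001 in binary

11100000010100110110101110110001


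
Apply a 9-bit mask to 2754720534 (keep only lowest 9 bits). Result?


2754720534 & 511 = 278

278


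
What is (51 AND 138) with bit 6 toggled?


Step 1: 51 & 138 = 2
Step 2: 2 ^ (1 << 6) = 2 ^ 64 = 66

66


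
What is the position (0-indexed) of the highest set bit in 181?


0b10110101. Highest set bit at position 7

7


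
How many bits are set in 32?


0b100000 has 1 set bits

1


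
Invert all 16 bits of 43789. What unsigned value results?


43789 ^ 65535 = 21746

21746


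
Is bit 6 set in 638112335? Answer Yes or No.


0b100110000010001101001001001111, bit 6 = 1. Yes

Yes


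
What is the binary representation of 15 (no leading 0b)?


15 = 1111 in binary

1111


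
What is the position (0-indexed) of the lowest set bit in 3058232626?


0b10110110010010001110110100110010. Lowest set bit at position 1

1


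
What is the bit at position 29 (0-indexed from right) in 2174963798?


0b10000001101000110101000001010110, position 29 = 0

0


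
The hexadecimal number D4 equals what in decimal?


D4 hex = 212 decimal

212


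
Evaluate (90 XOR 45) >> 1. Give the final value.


Step 1: 90 ^ 45 = 119
Step 2: 119 >> 1 = 59

59


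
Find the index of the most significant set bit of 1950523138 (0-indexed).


0b1110100010000101001111100000010. Highest set bit at position 30

30


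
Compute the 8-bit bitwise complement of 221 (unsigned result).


~0b11011101 = 0b100010 = 34 (8-bit unsigned)

34


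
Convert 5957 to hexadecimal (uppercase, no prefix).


5957 = 1745 hex

1745


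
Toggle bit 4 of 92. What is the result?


92 ^ (1 << 4) = 92 ^ 16 = 76

76


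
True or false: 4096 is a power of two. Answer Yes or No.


0b1000000000000. Only one bit set => Yes

Yes


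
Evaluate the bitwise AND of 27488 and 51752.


0b110101101100000 & 0b1100101000101000 = 0b100101000100000 = 18976

18976


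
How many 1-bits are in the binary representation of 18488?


0b100100000111000 has 5 set bits

5


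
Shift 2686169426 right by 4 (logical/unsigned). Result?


0b10100000000110111011000101010010 >> 4 = 0b1010000000011011101100010101 = 167885589

167885589


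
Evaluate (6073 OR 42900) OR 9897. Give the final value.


Step 1: 6073 | 42900 = 47037
Step 2: 47037 | 9897 = 47037

47037


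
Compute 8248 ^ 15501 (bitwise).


0b10000000111000 ^ 0b11110010001101 = 0b1110010110101 = 7349

7349


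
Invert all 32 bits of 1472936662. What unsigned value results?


1472936662 ^ 4294967295 = 2822030633

2822030633


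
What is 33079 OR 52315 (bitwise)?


0b1000000100110111 | 0b1100110001011011 = 0b1100110101111111 = 52607

52607


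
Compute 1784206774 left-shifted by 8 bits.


0b1101010010110001101010110110110 << 8 = 0b110101001011000110101011011011000000000 = 456756934144

456756934144


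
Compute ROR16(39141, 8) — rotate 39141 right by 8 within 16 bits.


Rotate 0b1001100011100101 right by 8 (16-bit) = 0b1110010110011000 = 58776

58776


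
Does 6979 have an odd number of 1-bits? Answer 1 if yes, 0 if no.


0b1101101000011 has 7 ones => parity 1

1


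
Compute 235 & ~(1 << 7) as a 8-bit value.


235 & ~(1 << 7) = 107

107


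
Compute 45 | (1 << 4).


45 | (1 << 4) = 45 | 16 = 61

61


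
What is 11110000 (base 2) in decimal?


11110000 in decimal = 240

240


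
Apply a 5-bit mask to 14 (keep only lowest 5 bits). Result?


14 & 31 = 14

14


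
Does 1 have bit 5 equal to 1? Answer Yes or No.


0b1, bit 5 = 0. No

No


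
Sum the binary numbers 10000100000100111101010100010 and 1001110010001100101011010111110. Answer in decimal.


10000100000100111101010100010 + 1001110010001100101011010111110 = 1011110110010001101000101100000 = 1590219104

1590219104


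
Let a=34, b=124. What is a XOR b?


34 ^ 124 = 94

94


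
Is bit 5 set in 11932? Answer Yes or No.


0b10111010011100, bit 5 = 0. No

No


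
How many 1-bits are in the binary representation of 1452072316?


0b1010110100011001101110101111100 has 18 set bits

18


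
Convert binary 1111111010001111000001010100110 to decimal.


1111111010001111000001010100110 in decimal = 2135392934

2135392934


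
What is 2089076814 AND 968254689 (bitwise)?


0b1111100100001001100100001001110 & 0b111001101101100110010011100001 = 0b111000100001000100000001000000 = 948191296

948191296


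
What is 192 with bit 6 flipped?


192 ^ (1 << 6) = 192 ^ 64 = 128

128


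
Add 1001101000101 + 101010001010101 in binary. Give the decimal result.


1001101000101 + 101010001010101 = 110011110011010 = 26522

26522


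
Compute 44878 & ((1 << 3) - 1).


44878 & 7 = 6

6


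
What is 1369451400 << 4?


0b1010001101000000010101110001000 << 4 = 0b10100011010000000101011100010000000 = 21911222400

21911222400


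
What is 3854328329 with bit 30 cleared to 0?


3854328329 & ~(1 << 30) = 2780586505

2780586505


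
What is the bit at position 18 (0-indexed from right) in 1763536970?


0b1101001000111010111000001001010, position 18 = 1

1


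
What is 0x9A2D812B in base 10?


9A2D812B hex = 2586673451 decimal

2586673451


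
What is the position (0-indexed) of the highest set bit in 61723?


0b1111000100011011. Highest set bit at position 15

15


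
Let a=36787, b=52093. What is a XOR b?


36787 ^ 52093 = 17614

17614


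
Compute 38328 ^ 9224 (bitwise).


0b1001010110111000 ^ 0b10010000001000 = 0b1011000110110000 = 45488

45488


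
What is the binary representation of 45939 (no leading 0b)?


45939 = 1011001101110011 in binary

1011001101110011


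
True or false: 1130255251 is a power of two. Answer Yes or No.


0b1000011010111100101001110010011. Multiple bits set => No

No


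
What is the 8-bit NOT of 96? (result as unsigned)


~0b1100000 = 0b10011111 = 159 (8-bit unsigned)

159


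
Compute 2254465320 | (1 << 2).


2254465320 | (1 << 2) = 2254465320 | 4 = 2254465324

2254465324


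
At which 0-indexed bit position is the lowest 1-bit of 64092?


0b1111101001011100. Lowest set bit at position 2

2


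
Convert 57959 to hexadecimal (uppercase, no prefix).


57959 = E267 hex

E267


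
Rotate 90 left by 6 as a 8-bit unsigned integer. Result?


Rotate 0b1011010 left by 6 (8-bit) = 0b10010110 = 150

150


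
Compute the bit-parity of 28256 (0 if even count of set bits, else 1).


0b110111001100000 has 7 ones => parity 1

1


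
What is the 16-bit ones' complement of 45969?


45969 ^ 65535 = 19566

19566


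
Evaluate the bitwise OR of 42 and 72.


0b101010 | 0b1001000 = 0b1101010 = 106

106


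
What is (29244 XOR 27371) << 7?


Step 1: 29244 ^ 27371 = 6359
Step 2: 6359 << 7 = 813952

813952


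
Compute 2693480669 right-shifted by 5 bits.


0b10100000100010110100000011011101 >> 5 = 0b101000001000101101000000110 = 84171270

84171270


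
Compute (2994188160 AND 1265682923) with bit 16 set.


Step 1: 2994188160 & 1265682923 = 40929664
Step 2: 40929664 | (1 << 16) = 40929664 | 65536 = 40995200

40995200


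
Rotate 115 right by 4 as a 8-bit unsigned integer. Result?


Rotate 0b1110011 right by 4 (8-bit) = 0b110111 = 55

55


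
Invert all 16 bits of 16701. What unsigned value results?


16701 ^ 65535 = 48834

48834


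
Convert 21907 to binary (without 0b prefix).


21907 = 101010110010011 in binary

101010110010011


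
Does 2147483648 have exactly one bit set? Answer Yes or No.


0b10000000000000000000000000000000. Only one bit set => Yes

Yes


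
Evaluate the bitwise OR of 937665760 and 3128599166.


0b110111111000111010010011100000 | 0b10111010011110101010001001111110 = 0b10111111111110111010011011111110 = 3220940542

3220940542


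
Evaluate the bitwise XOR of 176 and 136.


0b10110000 ^ 0b10001000 = 0b111000 = 56

56
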